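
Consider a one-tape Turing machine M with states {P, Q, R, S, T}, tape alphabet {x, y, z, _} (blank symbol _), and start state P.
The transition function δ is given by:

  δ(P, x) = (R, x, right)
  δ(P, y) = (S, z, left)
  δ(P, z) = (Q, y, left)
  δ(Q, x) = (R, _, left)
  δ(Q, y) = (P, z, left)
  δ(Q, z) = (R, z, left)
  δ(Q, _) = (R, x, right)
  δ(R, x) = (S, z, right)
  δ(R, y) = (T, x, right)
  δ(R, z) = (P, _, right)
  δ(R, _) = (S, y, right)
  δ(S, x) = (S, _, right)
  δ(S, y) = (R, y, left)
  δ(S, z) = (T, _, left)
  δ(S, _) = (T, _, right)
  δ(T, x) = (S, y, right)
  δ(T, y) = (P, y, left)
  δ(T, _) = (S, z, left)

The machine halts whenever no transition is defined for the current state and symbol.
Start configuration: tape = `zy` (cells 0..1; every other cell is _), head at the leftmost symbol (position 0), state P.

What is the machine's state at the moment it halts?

T

P | __[z]y_   read z → write y, move left, go to Q
Q | _[_]yy_   read _ → write x, move right, go to R
R | _x[y]y_   read y → write x, move right, go to T
T | _xx[y]_   read y → write y, move left, go to P
P | _x[x]y_   read x → write x, move right, go to R
R | _xx[y]_   read y → write x, move right, go to T
T | _xxx[_]   read _ → write z, move left, go to S
S | _xx[x]z   read x → write _, move right, go to S
S | _xx_[z]   read z → write _, move left, go to T
T | _xx[_]_   read _ → write z, move left, go to S
S | _x[x]z_   read x → write _, move right, go to S
S | _x_[z]_   read z → write _, move left, go to T
T | _x[_]__   read _ → write z, move left, go to S
S | _[x]z__   read x → write _, move right, go to S
S | __[z]__   read z → write _, move left, go to T
T | _[_]___   read _ → write z, move left, go to S
S | [_]z___   read _ → write _, move right, go to T
T | _[z]___
No transition is defined for (T, z); M halts in state T.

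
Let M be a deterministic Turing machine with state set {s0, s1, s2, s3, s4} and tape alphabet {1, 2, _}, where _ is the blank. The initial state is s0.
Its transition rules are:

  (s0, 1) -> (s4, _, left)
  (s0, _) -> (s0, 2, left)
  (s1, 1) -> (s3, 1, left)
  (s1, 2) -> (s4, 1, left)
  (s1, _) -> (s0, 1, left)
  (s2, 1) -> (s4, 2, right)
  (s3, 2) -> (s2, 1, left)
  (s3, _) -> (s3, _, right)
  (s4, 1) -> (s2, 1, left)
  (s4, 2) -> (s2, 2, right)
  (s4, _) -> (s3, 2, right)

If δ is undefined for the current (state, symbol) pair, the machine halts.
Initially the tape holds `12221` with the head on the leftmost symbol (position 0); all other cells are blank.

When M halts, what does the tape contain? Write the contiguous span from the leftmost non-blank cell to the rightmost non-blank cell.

state=s0 head=0 tape=_[1]2221   (s0,1)→(s4,_,left)
state=s4 head=-1 tape=[_]_2221   (s4,_)→(s3,2,right)
state=s3 head=0 tape=2[_]2221   (s3,_)→(s3,_,right)
state=s3 head=1 tape=2_[2]221   (s3,2)→(s2,1,left)
state=s2 head=0 tape=2[_]1221
The non-blank tape span at halt is 2_1221.

2_1221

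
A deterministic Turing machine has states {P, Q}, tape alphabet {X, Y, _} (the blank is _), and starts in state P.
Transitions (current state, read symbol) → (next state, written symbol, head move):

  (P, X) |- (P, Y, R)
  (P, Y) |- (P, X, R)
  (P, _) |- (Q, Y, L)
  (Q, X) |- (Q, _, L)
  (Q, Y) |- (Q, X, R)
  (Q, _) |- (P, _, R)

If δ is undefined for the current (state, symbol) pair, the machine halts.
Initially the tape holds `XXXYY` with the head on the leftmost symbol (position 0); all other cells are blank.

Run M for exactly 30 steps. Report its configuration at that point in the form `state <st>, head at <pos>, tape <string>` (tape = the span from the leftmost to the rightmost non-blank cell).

state Q, head at 6, tape YYX_XXXY

state=P head=0 tape=[X]XXYY___   (P,X)→(P,Y,R)
state=P head=1 tape=Y[X]XYY___   (P,X)→(P,Y,R)
state=P head=2 tape=YY[X]YY___   (P,X)→(P,Y,R)
state=P head=3 tape=YYY[Y]Y___   (P,Y)→(P,X,R)
state=P head=4 tape=YYYX[Y]___   (P,Y)→(P,X,R)
state=P head=5 tape=YYYXX[_]__   (P,_)→(Q,Y,L)
state=Q head=4 tape=YYYX[X]Y__   (Q,X)→(Q,_,L)
state=Q head=3 tape=YYY[X]_Y__   (Q,X)→(Q,_,L)
state=Q head=2 tape=YY[Y]__Y__   (Q,Y)→(Q,X,R)
state=Q head=3 tape=YYX[_]_Y__   (Q,_)→(P,_,R)
state=P head=4 tape=YYX_[_]Y__   (P,_)→(Q,Y,L)
state=Q head=3 tape=YYX[_]YY__   (Q,_)→(P,_,R)
state=P head=4 tape=YYX_[Y]Y__   (P,Y)→(P,X,R)
state=P head=5 tape=YYX_X[Y]__   (P,Y)→(P,X,R)
state=P head=6 tape=YYX_XX[_]_   (P,_)→(Q,Y,L)
state=Q head=5 tape=YYX_X[X]Y_   (Q,X)→(Q,_,L)
state=Q head=4 tape=YYX_[X]_Y_   (Q,X)→(Q,_,L)
state=Q head=3 tape=YYX[_]__Y_   (Q,_)→(P,_,R)
state=P head=4 tape=YYX_[_]_Y_   (P,_)→(Q,Y,L)
state=Q head=3 tape=YYX[_]Y_Y_   (Q,_)→(P,_,R)
state=P head=4 tape=YYX_[Y]_Y_   (P,Y)→(P,X,R)
state=P head=5 tape=YYX_X[_]Y_   (P,_)→(Q,Y,L)
state=Q head=4 tape=YYX_[X]YY_   (Q,X)→(Q,_,L)
state=Q head=3 tape=YYX[_]_YY_   (Q,_)→(P,_,R)
state=P head=4 tape=YYX_[_]YY_   (P,_)→(Q,Y,L)
state=Q head=3 tape=YYX[_]YYY_   (Q,_)→(P,_,R)
state=P head=4 tape=YYX_[Y]YY_   (P,Y)→(P,X,R)
state=P head=5 tape=YYX_X[Y]Y_   (P,Y)→(P,X,R)
state=P head=6 tape=YYX_XX[Y]_   (P,Y)→(P,X,R)
state=P head=7 tape=YYX_XXX[_]   (P,_)→(Q,Y,L)
state=Q head=6 tape=YYX_XX[X]Y
After 30 steps: state Q, head at 6, tape YYX_XXXY.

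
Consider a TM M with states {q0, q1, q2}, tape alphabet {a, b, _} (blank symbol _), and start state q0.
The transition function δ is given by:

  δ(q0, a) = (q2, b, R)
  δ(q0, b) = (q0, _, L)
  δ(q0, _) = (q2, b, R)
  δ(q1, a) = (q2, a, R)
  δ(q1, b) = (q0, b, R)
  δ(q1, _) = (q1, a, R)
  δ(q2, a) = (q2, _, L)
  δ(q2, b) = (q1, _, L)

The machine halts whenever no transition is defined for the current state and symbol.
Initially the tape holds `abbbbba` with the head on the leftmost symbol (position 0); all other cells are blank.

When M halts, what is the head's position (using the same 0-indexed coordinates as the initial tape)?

6

state=q0 head=0 tape=[a]bbbbba   (q0,a)→(q2,b,R)
state=q2 head=1 tape=b[b]bbbba   (q2,b)→(q1,_,L)
state=q1 head=0 tape=[b]_bbbba   (q1,b)→(q0,b,R)
state=q0 head=1 tape=b[_]bbbba   (q0,_)→(q2,b,R)
state=q2 head=2 tape=bb[b]bbba   (q2,b)→(q1,_,L)
state=q1 head=1 tape=b[b]_bbba   (q1,b)→(q0,b,R)
state=q0 head=2 tape=bb[_]bbba   (q0,_)→(q2,b,R)
state=q2 head=3 tape=bbb[b]bba   (q2,b)→(q1,_,L)
state=q1 head=2 tape=bb[b]_bba   (q1,b)→(q0,b,R)
state=q0 head=3 tape=bbb[_]bba   (q0,_)→(q2,b,R)
state=q2 head=4 tape=bbbb[b]ba   (q2,b)→(q1,_,L)
state=q1 head=3 tape=bbb[b]_ba   (q1,b)→(q0,b,R)
state=q0 head=4 tape=bbbb[_]ba   (q0,_)→(q2,b,R)
state=q2 head=5 tape=bbbbb[b]a   (q2,b)→(q1,_,L)
state=q1 head=4 tape=bbbb[b]_a   (q1,b)→(q0,b,R)
state=q0 head=5 tape=bbbbb[_]a   (q0,_)→(q2,b,R)
state=q2 head=6 tape=bbbbbb[a]   (q2,a)→(q2,_,L)
state=q2 head=5 tape=bbbbb[b]_   (q2,b)→(q1,_,L)
state=q1 head=4 tape=bbbb[b]__   (q1,b)→(q0,b,R)
state=q0 head=5 tape=bbbbb[_]_   (q0,_)→(q2,b,R)
state=q2 head=6 tape=bbbbbb[_]
At halt the head is at cell 6.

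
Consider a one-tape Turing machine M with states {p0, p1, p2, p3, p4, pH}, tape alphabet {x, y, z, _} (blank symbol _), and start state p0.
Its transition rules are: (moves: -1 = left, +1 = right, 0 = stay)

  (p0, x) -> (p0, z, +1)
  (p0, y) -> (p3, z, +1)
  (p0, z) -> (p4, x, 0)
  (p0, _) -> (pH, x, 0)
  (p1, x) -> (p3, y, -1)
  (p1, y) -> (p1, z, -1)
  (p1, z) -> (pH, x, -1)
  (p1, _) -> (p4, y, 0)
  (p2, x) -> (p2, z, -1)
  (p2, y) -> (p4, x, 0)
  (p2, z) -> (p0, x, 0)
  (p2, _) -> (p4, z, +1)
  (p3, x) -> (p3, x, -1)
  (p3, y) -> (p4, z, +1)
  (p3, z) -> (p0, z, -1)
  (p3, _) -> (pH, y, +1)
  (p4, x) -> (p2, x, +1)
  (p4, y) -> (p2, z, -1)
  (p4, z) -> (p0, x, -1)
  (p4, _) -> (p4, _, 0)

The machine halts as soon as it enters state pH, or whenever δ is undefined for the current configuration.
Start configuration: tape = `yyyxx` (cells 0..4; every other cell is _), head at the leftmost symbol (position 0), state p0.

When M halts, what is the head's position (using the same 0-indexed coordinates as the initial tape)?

5

state=p0 head=0 tape=[y]yyxx_   (p0,y)→(p3,z,+1)
state=p3 head=1 tape=z[y]yxx_   (p3,y)→(p4,z,+1)
state=p4 head=2 tape=zz[y]xx_   (p4,y)→(p2,z,-1)
state=p2 head=1 tape=z[z]zxx_   (p2,z)→(p0,x,0)
state=p0 head=1 tape=z[x]zxx_   (p0,x)→(p0,z,+1)
state=p0 head=2 tape=zz[z]xx_   (p0,z)→(p4,x,0)
state=p4 head=2 tape=zz[x]xx_   (p4,x)→(p2,x,+1)
state=p2 head=3 tape=zzx[x]x_   (p2,x)→(p2,z,-1)
state=p2 head=2 tape=zz[x]zx_   (p2,x)→(p2,z,-1)
state=p2 head=1 tape=z[z]zzx_   (p2,z)→(p0,x,0)
state=p0 head=1 tape=z[x]zzx_   (p0,x)→(p0,z,+1)
state=p0 head=2 tape=zz[z]zx_   (p0,z)→(p4,x,0)
state=p4 head=2 tape=zz[x]zx_   (p4,x)→(p2,x,+1)
state=p2 head=3 tape=zzx[z]x_   (p2,z)→(p0,x,0)
state=p0 head=3 tape=zzx[x]x_   (p0,x)→(p0,z,+1)
state=p0 head=4 tape=zzxz[x]_   (p0,x)→(p0,z,+1)
state=p0 head=5 tape=zzxzz[_]   (p0,_)→(pH,x,0)
state=pH head=5 tape=zzxzz[x]
At halt the head is at cell 5.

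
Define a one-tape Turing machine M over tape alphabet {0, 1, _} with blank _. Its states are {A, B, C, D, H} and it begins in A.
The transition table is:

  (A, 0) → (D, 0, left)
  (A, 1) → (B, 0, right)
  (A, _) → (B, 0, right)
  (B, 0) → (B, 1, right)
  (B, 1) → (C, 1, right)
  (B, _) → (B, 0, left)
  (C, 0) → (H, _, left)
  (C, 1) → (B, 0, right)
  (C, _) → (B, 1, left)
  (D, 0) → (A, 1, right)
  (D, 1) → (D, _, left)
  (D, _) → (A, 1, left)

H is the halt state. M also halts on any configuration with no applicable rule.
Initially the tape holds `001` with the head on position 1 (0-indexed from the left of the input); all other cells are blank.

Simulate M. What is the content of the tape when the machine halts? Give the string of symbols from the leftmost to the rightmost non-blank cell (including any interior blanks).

0101111

A | __0[0]1___   read 0 → write 0, move left, go to D
D | __[0]01___   read 0 → write 1, move right, go to A
A | __1[0]1___   read 0 → write 0, move left, go to D
D | __[1]01___   read 1 → write _, move left, go to D
D | _[_]_01___   read _ → write 1, move left, go to A
A | [_]1_01___   read _ → write 0, move right, go to B
B | 0[1]_01___   read 1 → write 1, move right, go to C
C | 01[_]01___   read _ → write 1, move left, go to B
B | 0[1]101___   read 1 → write 1, move right, go to C
C | 01[1]01___   read 1 → write 0, move right, go to B
B | 010[0]1___   read 0 → write 1, move right, go to B
B | 0101[1]___   read 1 → write 1, move right, go to C
C | 01011[_]__   read _ → write 1, move left, go to B
B | 0101[1]1__   read 1 → write 1, move right, go to C
C | 01011[1]__   read 1 → write 0, move right, go to B
B | 010110[_]_   read _ → write 0, move left, go to B
B | 01011[0]0_   read 0 → write 1, move right, go to B
B | 010111[0]_   read 0 → write 1, move right, go to B
B | 0101111[_]   read _ → write 0, move left, go to B
B | 010111[1]0   read 1 → write 1, move right, go to C
C | 0101111[0]   read 0 → write _, move left, go to H
H | 010111[1]_
The non-blank tape span at halt is 0101111.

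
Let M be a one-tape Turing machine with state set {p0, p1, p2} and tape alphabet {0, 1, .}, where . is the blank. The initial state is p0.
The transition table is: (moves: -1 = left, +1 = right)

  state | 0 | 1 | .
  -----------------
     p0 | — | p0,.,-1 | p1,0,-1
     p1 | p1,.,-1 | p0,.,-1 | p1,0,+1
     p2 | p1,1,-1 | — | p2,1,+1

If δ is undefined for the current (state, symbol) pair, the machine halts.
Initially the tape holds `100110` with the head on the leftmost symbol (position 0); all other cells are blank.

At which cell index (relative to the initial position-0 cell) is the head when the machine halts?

p0 | .....[1]00110   read 1 → write ., move -1, go to p0
p0 | ....[.].00110   read . → write 0, move -1, go to p1
p1 | ...[.]0.00110   read . → write 0, move +1, go to p1
p1 | ...0[0].00110   read 0 → write ., move -1, go to p1
p1 | ...[0]..00110   read 0 → write ., move -1, go to p1
p1 | ..[.]...00110   read . → write 0, move +1, go to p1
p1 | ..0[.]..00110   read . → write 0, move +1, go to p1
p1 | ..00[.].00110   read . → write 0, move +1, go to p1
p1 | ..000[.]00110   read . → write 0, move +1, go to p1
p1 | ..0000[0]0110   read 0 → write ., move -1, go to p1
p1 | ..000[0].0110   read 0 → write ., move -1, go to p1
p1 | ..00[0]..0110   read 0 → write ., move -1, go to p1
p1 | ..0[0]...0110   read 0 → write ., move -1, go to p1
p1 | ..[0]....0110   read 0 → write ., move -1, go to p1
p1 | .[.].....0110   read . → write 0, move +1, go to p1
p1 | .0[.]....0110   read . → write 0, move +1, go to p1
p1 | .00[.]...0110   read . → write 0, move +1, go to p1
p1 | .000[.]..0110   read . → write 0, move +1, go to p1
p1 | .0000[.].0110   read . → write 0, move +1, go to p1
p1 | .00000[.]0110   read . → write 0, move +1, go to p1
p1 | .000000[0]110   read 0 → write ., move -1, go to p1
p1 | .00000[0].110   read 0 → write ., move -1, go to p1
p1 | .0000[0]..110   read 0 → write ., move -1, go to p1
p1 | .000[0]...110   read 0 → write ., move -1, go to p1
p1 | .00[0]....110   read 0 → write ., move -1, go to p1
p1 | .0[0].....110   read 0 → write ., move -1, go to p1
p1 | .[0]......110   read 0 → write ., move -1, go to p1
p1 | [.].......110   read . → write 0, move +1, go to p1
p1 | 0[.]......110   read . → write 0, move +1, go to p1
p1 | 00[.].....110   read . → write 0, move +1, go to p1
p1 | 000[.]....110   read . → write 0, move +1, go to p1
p1 | 0000[.]...110   read . → write 0, move +1, go to p1
p1 | 00000[.]..110   read . → write 0, move +1, go to p1
p1 | 000000[.].110   read . → write 0, move +1, go to p1
p1 | 0000000[.]110   read . → write 0, move +1, go to p1
p1 | 00000000[1]10   read 1 → write ., move -1, go to p0
p0 | 0000000[0].10
At halt the head is at cell 2.

2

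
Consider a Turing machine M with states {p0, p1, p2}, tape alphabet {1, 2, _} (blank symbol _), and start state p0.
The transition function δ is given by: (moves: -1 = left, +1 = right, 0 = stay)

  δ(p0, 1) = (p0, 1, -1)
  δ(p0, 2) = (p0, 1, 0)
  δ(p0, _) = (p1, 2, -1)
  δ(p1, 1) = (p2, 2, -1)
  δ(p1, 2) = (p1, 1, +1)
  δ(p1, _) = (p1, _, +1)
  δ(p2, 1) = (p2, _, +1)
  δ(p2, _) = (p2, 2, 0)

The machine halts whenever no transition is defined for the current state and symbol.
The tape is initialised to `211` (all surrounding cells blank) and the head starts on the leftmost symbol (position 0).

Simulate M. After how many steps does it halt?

state=p0 head=0 tape=__[2]11   (p0,2)→(p0,1,0)
state=p0 head=0 tape=__[1]11   (p0,1)→(p0,1,-1)
state=p0 head=-1 tape=_[_]111   (p0,_)→(p1,2,-1)
state=p1 head=-2 tape=[_]2111   (p1,_)→(p1,_,+1)
state=p1 head=-1 tape=_[2]111   (p1,2)→(p1,1,+1)
state=p1 head=0 tape=_1[1]11   (p1,1)→(p2,2,-1)
state=p2 head=-1 tape=_[1]211   (p2,1)→(p2,_,+1)
state=p2 head=0 tape=__[2]11
M halts after 7 transitions.

7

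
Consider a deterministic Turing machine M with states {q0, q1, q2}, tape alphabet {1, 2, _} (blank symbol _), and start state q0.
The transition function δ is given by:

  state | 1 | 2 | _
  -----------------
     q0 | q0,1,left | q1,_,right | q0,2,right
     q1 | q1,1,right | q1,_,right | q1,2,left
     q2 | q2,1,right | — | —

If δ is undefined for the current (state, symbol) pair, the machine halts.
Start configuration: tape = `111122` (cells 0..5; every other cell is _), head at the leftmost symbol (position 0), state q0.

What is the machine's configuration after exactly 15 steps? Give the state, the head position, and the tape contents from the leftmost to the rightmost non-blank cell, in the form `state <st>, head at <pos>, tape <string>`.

state q1, head at 5, tape 1111_22

state=q0 head=0 tape=_[1]11122_   (q0,1)→(q0,1,left)
state=q0 head=-1 tape=[_]111122_   (q0,_)→(q0,2,right)
state=q0 head=0 tape=2[1]11122_   (q0,1)→(q0,1,left)
state=q0 head=-1 tape=[2]111122_   (q0,2)→(q1,_,right)
state=q1 head=0 tape=_[1]11122_   (q1,1)→(q1,1,right)
state=q1 head=1 tape=_1[1]1122_   (q1,1)→(q1,1,right)
state=q1 head=2 tape=_11[1]122_   (q1,1)→(q1,1,right)
state=q1 head=3 tape=_111[1]22_   (q1,1)→(q1,1,right)
state=q1 head=4 tape=_1111[2]2_   (q1,2)→(q1,_,right)
state=q1 head=5 tape=_1111_[2]_   (q1,2)→(q1,_,right)
state=q1 head=6 tape=_1111__[_]   (q1,_)→(q1,2,left)
state=q1 head=5 tape=_1111_[_]2   (q1,_)→(q1,2,left)
state=q1 head=4 tape=_1111[_]22   (q1,_)→(q1,2,left)
state=q1 head=3 tape=_111[1]222   (q1,1)→(q1,1,right)
state=q1 head=4 tape=_1111[2]22   (q1,2)→(q1,_,right)
state=q1 head=5 tape=_1111_[2]2
After 15 steps: state q1, head at 5, tape 1111_22.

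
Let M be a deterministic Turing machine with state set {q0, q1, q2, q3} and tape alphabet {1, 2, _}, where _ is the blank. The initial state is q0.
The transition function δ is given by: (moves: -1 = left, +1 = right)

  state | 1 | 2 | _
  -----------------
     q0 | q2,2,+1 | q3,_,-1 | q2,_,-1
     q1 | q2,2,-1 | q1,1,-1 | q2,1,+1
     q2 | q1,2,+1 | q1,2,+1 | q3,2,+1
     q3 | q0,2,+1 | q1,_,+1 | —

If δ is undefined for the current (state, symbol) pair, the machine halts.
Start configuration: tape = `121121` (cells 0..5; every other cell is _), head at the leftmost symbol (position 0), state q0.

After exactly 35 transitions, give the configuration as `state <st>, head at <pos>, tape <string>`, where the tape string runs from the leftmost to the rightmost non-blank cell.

state q1, head at 3, tape 22222111

q0 | __[1]21121   read 1 → write 2, move +1, go to q2
q2 | __2[2]1121   read 2 → write 2, move +1, go to q1
q1 | __22[1]121   read 1 → write 2, move -1, go to q2
q2 | __2[2]2121   read 2 → write 2, move +1, go to q1
q1 | __22[2]121   read 2 → write 1, move -1, go to q1
q1 | __2[2]1121   read 2 → write 1, move -1, go to q1
q1 | __[2]11121   read 2 → write 1, move -1, go to q1
q1 | _[_]111121   read _ → write 1, move +1, go to q2
q2 | _1[1]11121   read 1 → write 2, move +1, go to q1
q1 | _12[1]1121   read 1 → write 2, move -1, go to q2
q2 | _1[2]21121   read 2 → write 2, move +1, go to q1
q1 | _12[2]1121   read 2 → write 1, move -1, go to q1
q1 | _1[2]11121   read 2 → write 1, move -1, go to q1
q1 | _[1]111121   read 1 → write 2, move -1, go to q2
q2 | [_]2111121   read _ → write 2, move +1, go to q3
q3 | 2[2]111121   read 2 → write _, move +1, go to q1
q1 | 2_[1]11121   read 1 → write 2, move -1, go to q2
q2 | 2[_]211121   read _ → write 2, move +1, go to q3
q3 | 22[2]11121   read 2 → write _, move +1, go to q1
q1 | 22_[1]1121   read 1 → write 2, move -1, go to q2
q2 | 22[_]21121   read _ → write 2, move +1, go to q3
q3 | 222[2]1121   read 2 → write _, move +1, go to q1
q1 | 222_[1]121   read 1 → write 2, move -1, go to q2
q2 | 222[_]2121   read _ → write 2, move +1, go to q3
q3 | 2222[2]121   read 2 → write _, move +1, go to q1
q1 | 2222_[1]21   read 1 → write 2, move -1, go to q2
q2 | 2222[_]221   read _ → write 2, move +1, go to q3
q3 | 22222[2]21   read 2 → write _, move +1, go to q1
q1 | 22222_[2]1   read 2 → write 1, move -1, go to q1
q1 | 22222[_]11   read _ → write 1, move +1, go to q2
q2 | 222221[1]1   read 1 → write 2, move +1, go to q1
q1 | 2222212[1]   read 1 → write 2, move -1, go to q2
q2 | 222221[2]2   read 2 → write 2, move +1, go to q1
q1 | 2222212[2]   read 2 → write 1, move -1, go to q1
q1 | 222221[2]1   read 2 → write 1, move -1, go to q1
q1 | 22222[1]11
After 35 steps: state q1, head at 3, tape 22222111.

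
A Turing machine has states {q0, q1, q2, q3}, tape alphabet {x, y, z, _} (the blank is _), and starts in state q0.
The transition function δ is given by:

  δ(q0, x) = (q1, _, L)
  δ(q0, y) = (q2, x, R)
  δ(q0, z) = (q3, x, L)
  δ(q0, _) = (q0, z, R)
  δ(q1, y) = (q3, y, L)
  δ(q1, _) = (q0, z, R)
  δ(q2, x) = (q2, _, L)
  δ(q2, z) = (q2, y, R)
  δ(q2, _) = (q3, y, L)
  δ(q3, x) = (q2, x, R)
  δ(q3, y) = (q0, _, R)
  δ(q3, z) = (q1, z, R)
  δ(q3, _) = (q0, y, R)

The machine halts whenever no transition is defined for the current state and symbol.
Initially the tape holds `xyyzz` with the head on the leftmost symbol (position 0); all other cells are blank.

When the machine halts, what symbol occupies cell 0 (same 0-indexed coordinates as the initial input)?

z

state=q0 head=0 tape=_[x]yyzz   (q0,x)→(q1,_,L)
state=q1 head=-1 tape=[_]_yyzz   (q1,_)→(q0,z,R)
state=q0 head=0 tape=z[_]yyzz   (q0,_)→(q0,z,R)
state=q0 head=1 tape=zz[y]yzz   (q0,y)→(q2,x,R)
state=q2 head=2 tape=zzx[y]zz
Cell 0 holds z when M halts.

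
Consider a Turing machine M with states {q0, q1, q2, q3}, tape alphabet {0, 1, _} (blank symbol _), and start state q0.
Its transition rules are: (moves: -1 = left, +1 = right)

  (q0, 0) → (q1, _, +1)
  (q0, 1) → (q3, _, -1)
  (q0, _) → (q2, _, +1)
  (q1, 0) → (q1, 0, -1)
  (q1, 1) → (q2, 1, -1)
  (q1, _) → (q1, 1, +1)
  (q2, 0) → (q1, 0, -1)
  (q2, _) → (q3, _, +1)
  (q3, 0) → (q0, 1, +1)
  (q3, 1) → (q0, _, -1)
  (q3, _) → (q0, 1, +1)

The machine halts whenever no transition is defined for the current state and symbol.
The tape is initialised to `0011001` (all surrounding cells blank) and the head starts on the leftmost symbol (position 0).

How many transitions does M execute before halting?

q0 | _[0]011001   read 0 → write _, move +1, go to q1
q1 | __[0]11001   read 0 → write 0, move -1, go to q1
q1 | _[_]011001   read _ → write 1, move +1, go to q1
q1 | _1[0]11001   read 0 → write 0, move -1, go to q1
q1 | _[1]011001   read 1 → write 1, move -1, go to q2
q2 | [_]1011001   read _ → write _, move +1, go to q3
q3 | _[1]011001   read 1 → write _, move -1, go to q0
q0 | [_]_011001   read _ → write _, move +1, go to q2
q2 | _[_]011001   read _ → write _, move +1, go to q3
q3 | __[0]11001   read 0 → write 1, move +1, go to q0
q0 | __1[1]1001   read 1 → write _, move -1, go to q3
q3 | __[1]_1001   read 1 → write _, move -1, go to q0
q0 | _[_]__1001   read _ → write _, move +1, go to q2
q2 | __[_]_1001   read _ → write _, move +1, go to q3
q3 | ___[_]1001   read _ → write 1, move +1, go to q0
q0 | ___1[1]001   read 1 → write _, move -1, go to q3
q3 | ___[1]_001   read 1 → write _, move -1, go to q0
q0 | __[_]__001   read _ → write _, move +1, go to q2
q2 | ___[_]_001   read _ → write _, move +1, go to q3
q3 | ____[_]001   read _ → write 1, move +1, go to q0
q0 | ____1[0]01   read 0 → write _, move +1, go to q1
q1 | ____1_[0]1   read 0 → write 0, move -1, go to q1
q1 | ____1[_]01   read _ → write 1, move +1, go to q1
q1 | ____11[0]1   read 0 → write 0, move -1, go to q1
q1 | ____1[1]01   read 1 → write 1, move -1, go to q2
q2 | ____[1]101
M halts after 25 transitions.

25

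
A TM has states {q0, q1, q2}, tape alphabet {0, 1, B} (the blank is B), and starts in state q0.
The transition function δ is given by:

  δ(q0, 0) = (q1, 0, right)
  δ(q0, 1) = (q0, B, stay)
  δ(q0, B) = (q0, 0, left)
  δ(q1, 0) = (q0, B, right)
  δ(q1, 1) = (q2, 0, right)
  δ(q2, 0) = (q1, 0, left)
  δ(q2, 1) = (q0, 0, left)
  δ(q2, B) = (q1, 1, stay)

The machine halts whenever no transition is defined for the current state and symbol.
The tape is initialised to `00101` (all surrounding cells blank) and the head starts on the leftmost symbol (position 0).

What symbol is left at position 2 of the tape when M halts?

0

q0 | [0]0101B   read 0 → write 0, move right, go to q1
q1 | 0[0]101B   read 0 → write B, move right, go to q0
q0 | 0B[1]01B   read 1 → write B, move stay, go to q0
q0 | 0B[B]01B   read B → write 0, move left, go to q0
q0 | 0[B]001B   read B → write 0, move left, go to q0
q0 | [0]0001B   read 0 → write 0, move right, go to q1
q1 | 0[0]001B   read 0 → write B, move right, go to q0
q0 | 0B[0]01B   read 0 → write 0, move right, go to q1
q1 | 0B0[0]1B   read 0 → write B, move right, go to q0
q0 | 0B0B[1]B   read 1 → write B, move stay, go to q0
q0 | 0B0B[B]B   read B → write 0, move left, go to q0
q0 | 0B0[B]0B   read B → write 0, move left, go to q0
q0 | 0B[0]00B   read 0 → write 0, move right, go to q1
q1 | 0B0[0]0B   read 0 → write B, move right, go to q0
q0 | 0B0B[0]B   read 0 → write 0, move right, go to q1
q1 | 0B0B0[B]
Cell 2 holds 0 when M halts.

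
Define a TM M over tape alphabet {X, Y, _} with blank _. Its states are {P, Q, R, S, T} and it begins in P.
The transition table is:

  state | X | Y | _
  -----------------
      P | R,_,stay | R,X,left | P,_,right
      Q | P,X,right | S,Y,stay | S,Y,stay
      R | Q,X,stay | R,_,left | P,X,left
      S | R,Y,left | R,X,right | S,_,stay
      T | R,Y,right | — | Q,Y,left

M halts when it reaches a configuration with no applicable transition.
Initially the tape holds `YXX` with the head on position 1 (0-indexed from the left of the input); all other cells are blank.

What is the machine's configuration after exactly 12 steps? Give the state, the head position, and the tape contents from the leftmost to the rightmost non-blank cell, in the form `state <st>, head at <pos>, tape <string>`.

state=P head=1 tape=__Y[X]X   (P,X)→(R,_,stay)
state=R head=1 tape=__Y[_]X   (R,_)→(P,X,left)
state=P head=0 tape=__[Y]XX   (P,Y)→(R,X,left)
state=R head=-1 tape=_[_]XXX   (R,_)→(P,X,left)
state=P head=-2 tape=[_]XXXX   (P,_)→(P,_,right)
state=P head=-1 tape=_[X]XXX   (P,X)→(R,_,stay)
state=R head=-1 tape=_[_]XXX   (R,_)→(P,X,left)
state=P head=-2 tape=[_]XXXX   (P,_)→(P,_,right)
state=P head=-1 tape=_[X]XXX   (P,X)→(R,_,stay)
state=R head=-1 tape=_[_]XXX   (R,_)→(P,X,left)
state=P head=-2 tape=[_]XXXX   (P,_)→(P,_,right)
state=P head=-1 tape=_[X]XXX   (P,X)→(R,_,stay)
state=R head=-1 tape=_[_]XXX
After 12 steps: state R, head at -1, tape XXX.

state R, head at -1, tape XXX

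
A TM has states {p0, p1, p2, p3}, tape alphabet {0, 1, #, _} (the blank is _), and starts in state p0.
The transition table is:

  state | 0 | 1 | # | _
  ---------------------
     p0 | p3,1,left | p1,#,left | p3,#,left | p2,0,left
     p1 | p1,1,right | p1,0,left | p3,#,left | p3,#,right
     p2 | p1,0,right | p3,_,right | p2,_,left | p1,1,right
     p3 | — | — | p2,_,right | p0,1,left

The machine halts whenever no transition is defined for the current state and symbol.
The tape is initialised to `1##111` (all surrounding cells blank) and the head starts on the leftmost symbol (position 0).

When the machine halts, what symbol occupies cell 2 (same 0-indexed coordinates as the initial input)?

state=p0 head=0 tape=_[1]##111   (p0,1)→(p1,#,left)
state=p1 head=-1 tape=[_]###111   (p1,_)→(p3,#,right)
state=p3 head=0 tape=#[#]##111   (p3,#)→(p2,_,right)
state=p2 head=1 tape=#_[#]#111   (p2,#)→(p2,_,left)
state=p2 head=0 tape=#[_]_#111   (p2,_)→(p1,1,right)
state=p1 head=1 tape=#1[_]#111   (p1,_)→(p3,#,right)
state=p3 head=2 tape=#1#[#]111   (p3,#)→(p2,_,right)
state=p2 head=3 tape=#1#_[1]11   (p2,1)→(p3,_,right)
state=p3 head=4 tape=#1#__[1]1
Cell 2 holds _ when M halts.

_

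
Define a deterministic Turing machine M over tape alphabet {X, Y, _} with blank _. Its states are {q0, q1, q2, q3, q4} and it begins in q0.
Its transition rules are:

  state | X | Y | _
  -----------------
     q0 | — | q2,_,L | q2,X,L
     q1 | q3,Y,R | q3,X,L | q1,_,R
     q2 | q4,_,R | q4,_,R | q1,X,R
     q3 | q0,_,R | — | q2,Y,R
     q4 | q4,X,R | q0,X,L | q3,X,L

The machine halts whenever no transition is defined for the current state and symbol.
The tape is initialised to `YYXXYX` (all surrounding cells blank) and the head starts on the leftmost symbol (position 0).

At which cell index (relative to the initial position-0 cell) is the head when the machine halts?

q0 | _[Y]YXXYX   read Y → write _, move L, go to q2
q2 | [_]_YXXYX   read _ → write X, move R, go to q1
q1 | X[_]YXXYX   read _ → write _, move R, go to q1
q1 | X_[Y]XXYX   read Y → write X, move L, go to q3
q3 | X[_]XXXYX   read _ → write Y, move R, go to q2
q2 | XY[X]XXYX   read X → write _, move R, go to q4
q4 | XY_[X]XYX   read X → write X, move R, go to q4
q4 | XY_X[X]YX   read X → write X, move R, go to q4
q4 | XY_XX[Y]X   read Y → write X, move L, go to q0
q0 | XY_X[X]XX
At halt the head is at cell 3.

3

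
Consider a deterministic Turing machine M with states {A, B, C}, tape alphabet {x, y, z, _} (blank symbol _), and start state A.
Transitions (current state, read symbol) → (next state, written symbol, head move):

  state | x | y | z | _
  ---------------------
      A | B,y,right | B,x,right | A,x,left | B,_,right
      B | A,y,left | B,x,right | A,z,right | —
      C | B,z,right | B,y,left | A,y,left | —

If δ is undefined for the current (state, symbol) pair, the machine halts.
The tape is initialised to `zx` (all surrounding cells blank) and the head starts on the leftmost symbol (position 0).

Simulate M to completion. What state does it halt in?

A | _[z]x_   read z → write x, move left, go to A
A | [_]xx_   read _ → write _, move right, go to B
B | _[x]x_   read x → write y, move left, go to A
A | [_]yx_   read _ → write _, move right, go to B
B | _[y]x_   read y → write x, move right, go to B
B | _x[x]_   read x → write y, move left, go to A
A | _[x]y_   read x → write y, move right, go to B
B | _y[y]_   read y → write x, move right, go to B
B | _yx[_]
No transition is defined for (B, _); M halts in state B.

B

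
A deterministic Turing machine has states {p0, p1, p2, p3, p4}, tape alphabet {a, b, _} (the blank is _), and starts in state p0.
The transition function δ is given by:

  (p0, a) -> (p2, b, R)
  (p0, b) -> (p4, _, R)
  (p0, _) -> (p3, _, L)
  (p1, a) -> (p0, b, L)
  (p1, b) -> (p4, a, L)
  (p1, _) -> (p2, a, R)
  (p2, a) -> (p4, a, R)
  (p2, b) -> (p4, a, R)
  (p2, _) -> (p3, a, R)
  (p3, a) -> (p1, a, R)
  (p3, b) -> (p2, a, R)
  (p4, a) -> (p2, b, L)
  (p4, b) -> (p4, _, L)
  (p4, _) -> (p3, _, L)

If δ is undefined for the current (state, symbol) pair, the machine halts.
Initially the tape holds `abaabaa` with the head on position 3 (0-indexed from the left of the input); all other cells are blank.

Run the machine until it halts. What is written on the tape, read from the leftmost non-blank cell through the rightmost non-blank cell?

p0 | _aba[a]baa   read a → write b, move R, go to p2
p2 | _abab[b]aa   read b → write a, move R, go to p4
p4 | _ababa[a]a   read a → write b, move L, go to p2
p2 | _abab[a]ba   read a → write a, move R, go to p4
p4 | _ababa[b]a   read b → write _, move L, go to p4
p4 | _abab[a]_a   read a → write b, move L, go to p2
p2 | _aba[b]b_a   read b → write a, move R, go to p4
p4 | _abaa[b]_a   read b → write _, move L, go to p4
p4 | _aba[a]__a   read a → write b, move L, go to p2
p2 | _ab[a]b__a   read a → write a, move R, go to p4
p4 | _aba[b]__a   read b → write _, move L, go to p4
p4 | _ab[a]___a   read a → write b, move L, go to p2
p2 | _a[b]b___a   read b → write a, move R, go to p4
p4 | _aa[b]___a   read b → write _, move L, go to p4
p4 | _a[a]____a   read a → write b, move L, go to p2
p2 | _[a]b____a   read a → write a, move R, go to p4
p4 | _a[b]____a   read b → write _, move L, go to p4
p4 | _[a]_____a   read a → write b, move L, go to p2
p2 | [_]b_____a   read _ → write a, move R, go to p3
p3 | a[b]_____a   read b → write a, move R, go to p2
p2 | aa[_]____a   read _ → write a, move R, go to p3
p3 | aaa[_]___a
The non-blank tape span at halt is aaa____a.

aaa____a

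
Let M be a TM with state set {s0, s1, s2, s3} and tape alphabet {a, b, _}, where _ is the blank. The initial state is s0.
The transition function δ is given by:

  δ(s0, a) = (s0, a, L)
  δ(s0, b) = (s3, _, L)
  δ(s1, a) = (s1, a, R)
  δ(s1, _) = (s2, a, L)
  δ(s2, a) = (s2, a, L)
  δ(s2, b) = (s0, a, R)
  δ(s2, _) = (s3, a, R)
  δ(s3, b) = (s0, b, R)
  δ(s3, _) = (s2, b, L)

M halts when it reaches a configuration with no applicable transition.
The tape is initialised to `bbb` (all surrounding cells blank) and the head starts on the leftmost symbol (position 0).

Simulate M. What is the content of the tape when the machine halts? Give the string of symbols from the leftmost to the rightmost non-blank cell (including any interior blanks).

s0 | __[b]bb   read b → write _, move L, go to s3
s3 | _[_]_bb   read _ → write b, move L, go to s2
s2 | [_]b_bb   read _ → write a, move R, go to s3
s3 | a[b]_bb   read b → write b, move R, go to s0
s0 | ab[_]bb
The non-blank tape span at halt is ab_bb.

ab_bb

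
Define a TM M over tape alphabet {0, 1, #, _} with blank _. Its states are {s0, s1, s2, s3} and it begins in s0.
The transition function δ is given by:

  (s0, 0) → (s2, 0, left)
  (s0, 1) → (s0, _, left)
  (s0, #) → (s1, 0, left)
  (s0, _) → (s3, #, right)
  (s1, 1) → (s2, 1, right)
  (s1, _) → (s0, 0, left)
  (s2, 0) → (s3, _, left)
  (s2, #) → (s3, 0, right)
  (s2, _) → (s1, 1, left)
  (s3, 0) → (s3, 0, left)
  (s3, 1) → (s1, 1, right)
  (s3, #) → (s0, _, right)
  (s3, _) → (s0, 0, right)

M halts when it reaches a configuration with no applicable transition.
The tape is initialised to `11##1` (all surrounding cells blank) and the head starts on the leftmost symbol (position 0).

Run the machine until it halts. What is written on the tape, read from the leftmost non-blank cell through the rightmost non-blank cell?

s0 | ___[1]1##1   read 1 → write _, move left, go to s0
s0 | __[_]_1##1   read _ → write #, move right, go to s3
s3 | __#[_]1##1   read _ → write 0, move right, go to s0
s0 | __#0[1]##1   read 1 → write _, move left, go to s0
s0 | __#[0]_##1   read 0 → write 0, move left, go to s2
s2 | __[#]0_##1   read # → write 0, move right, go to s3
s3 | __0[0]_##1   read 0 → write 0, move left, go to s3
s3 | __[0]0_##1   read 0 → write 0, move left, go to s3
s3 | _[_]00_##1   read _ → write 0, move right, go to s0
s0 | _0[0]0_##1   read 0 → write 0, move left, go to s2
s2 | _[0]00_##1   read 0 → write _, move left, go to s3
s3 | [_]_00_##1   read _ → write 0, move right, go to s0
s0 | 0[_]00_##1   read _ → write #, move right, go to s3
s3 | 0#[0]0_##1   read 0 → write 0, move left, go to s3
s3 | 0[#]00_##1   read # → write _, move right, go to s0
s0 | 0_[0]0_##1   read 0 → write 0, move left, go to s2
s2 | 0[_]00_##1   read _ → write 1, move left, go to s1
s1 | [0]100_##1
The non-blank tape span at halt is 0100_##1.

0100_##1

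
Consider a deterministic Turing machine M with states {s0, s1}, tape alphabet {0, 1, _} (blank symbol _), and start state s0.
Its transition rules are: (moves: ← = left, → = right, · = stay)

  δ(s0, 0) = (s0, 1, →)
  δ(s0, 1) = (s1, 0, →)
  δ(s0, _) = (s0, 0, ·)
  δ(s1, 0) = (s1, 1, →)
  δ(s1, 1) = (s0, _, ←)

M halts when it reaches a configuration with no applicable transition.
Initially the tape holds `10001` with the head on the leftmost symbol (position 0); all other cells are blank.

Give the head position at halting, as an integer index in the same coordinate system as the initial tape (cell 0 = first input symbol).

s0 | [1]0001   read 1 → write 0, move →, go to s1
s1 | 0[0]001   read 0 → write 1, move →, go to s1
s1 | 01[0]01   read 0 → write 1, move →, go to s1
s1 | 011[0]1   read 0 → write 1, move →, go to s1
s1 | 0111[1]   read 1 → write _, move ←, go to s0
s0 | 011[1]_   read 1 → write 0, move →, go to s1
s1 | 0110[_]
At halt the head is at cell 4.

4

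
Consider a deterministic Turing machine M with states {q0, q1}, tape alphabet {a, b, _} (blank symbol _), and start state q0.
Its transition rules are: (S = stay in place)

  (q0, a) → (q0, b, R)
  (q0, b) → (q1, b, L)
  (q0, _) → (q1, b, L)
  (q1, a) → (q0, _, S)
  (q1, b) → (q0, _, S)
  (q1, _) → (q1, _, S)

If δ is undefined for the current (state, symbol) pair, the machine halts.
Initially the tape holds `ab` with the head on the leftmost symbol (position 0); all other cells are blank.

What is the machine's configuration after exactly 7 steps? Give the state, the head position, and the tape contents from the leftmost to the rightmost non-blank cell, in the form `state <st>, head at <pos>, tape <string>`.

state q1, head at -1, tape bb

q0 | _[a]b   read a → write b, move R, go to q0
q0 | _b[b]   read b → write b, move L, go to q1
q1 | _[b]b   read b → write _, move S, go to q0
q0 | _[_]b   read _ → write b, move L, go to q1
q1 | [_]bb   read _ → write _, move S, go to q1
q1 | [_]bb   read _ → write _, move S, go to q1
q1 | [_]bb   read _ → write _, move S, go to q1
q1 | [_]bb
After 7 steps: state q1, head at -1, tape bb.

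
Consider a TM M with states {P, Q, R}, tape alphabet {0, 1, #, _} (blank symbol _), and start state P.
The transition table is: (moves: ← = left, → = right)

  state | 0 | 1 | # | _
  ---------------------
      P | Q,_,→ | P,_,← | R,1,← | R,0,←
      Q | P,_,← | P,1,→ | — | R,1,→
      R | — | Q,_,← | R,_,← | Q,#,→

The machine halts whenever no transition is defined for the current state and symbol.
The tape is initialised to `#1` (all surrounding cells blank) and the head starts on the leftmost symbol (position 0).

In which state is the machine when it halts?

P | __[#]1   read # → write 1, move ←, go to R
R | _[_]11   read _ → write #, move →, go to Q
Q | _#[1]1   read 1 → write 1, move →, go to P
P | _#1[1]   read 1 → write _, move ←, go to P
P | _#[1]_   read 1 → write _, move ←, go to P
P | _[#]__   read # → write 1, move ←, go to R
R | [_]1__   read _ → write #, move →, go to Q
Q | #[1]__   read 1 → write 1, move →, go to P
P | #1[_]_   read _ → write 0, move ←, go to R
R | #[1]0_   read 1 → write _, move ←, go to Q
Q | [#]_0_
No transition is defined for (Q, #); M halts in state Q.

Q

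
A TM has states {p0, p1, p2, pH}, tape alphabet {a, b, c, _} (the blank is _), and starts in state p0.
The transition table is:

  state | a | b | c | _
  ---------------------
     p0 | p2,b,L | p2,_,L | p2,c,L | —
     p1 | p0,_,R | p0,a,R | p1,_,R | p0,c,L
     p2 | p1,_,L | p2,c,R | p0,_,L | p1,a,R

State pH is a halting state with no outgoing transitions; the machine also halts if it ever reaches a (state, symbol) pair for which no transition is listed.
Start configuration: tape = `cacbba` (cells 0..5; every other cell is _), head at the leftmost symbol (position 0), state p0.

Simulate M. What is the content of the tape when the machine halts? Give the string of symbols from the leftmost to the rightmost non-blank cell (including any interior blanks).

a__c__a

state=p0 head=0 tape=_[c]acbba   (p0,c)→(p2,c,L)
state=p2 head=-1 tape=[_]cacbba   (p2,_)→(p1,a,R)
state=p1 head=0 tape=a[c]acbba   (p1,c)→(p1,_,R)
state=p1 head=1 tape=a_[a]cbba   (p1,a)→(p0,_,R)
state=p0 head=2 tape=a__[c]bba   (p0,c)→(p2,c,L)
state=p2 head=1 tape=a_[_]cbba   (p2,_)→(p1,a,R)
state=p1 head=2 tape=a_a[c]bba   (p1,c)→(p1,_,R)
state=p1 head=3 tape=a_a_[b]ba   (p1,b)→(p0,a,R)
state=p0 head=4 tape=a_a_a[b]a   (p0,b)→(p2,_,L)
state=p2 head=3 tape=a_a_[a]_a   (p2,a)→(p1,_,L)
state=p1 head=2 tape=a_a[_]__a   (p1,_)→(p0,c,L)
state=p0 head=1 tape=a_[a]c__a   (p0,a)→(p2,b,L)
state=p2 head=0 tape=a[_]bc__a   (p2,_)→(p1,a,R)
state=p1 head=1 tape=aa[b]c__a   (p1,b)→(p0,a,R)
state=p0 head=2 tape=aaa[c]__a   (p0,c)→(p2,c,L)
state=p2 head=1 tape=aa[a]c__a   (p2,a)→(p1,_,L)
state=p1 head=0 tape=a[a]_c__a   (p1,a)→(p0,_,R)
state=p0 head=1 tape=a_[_]c__a
The non-blank tape span at halt is a__c__a.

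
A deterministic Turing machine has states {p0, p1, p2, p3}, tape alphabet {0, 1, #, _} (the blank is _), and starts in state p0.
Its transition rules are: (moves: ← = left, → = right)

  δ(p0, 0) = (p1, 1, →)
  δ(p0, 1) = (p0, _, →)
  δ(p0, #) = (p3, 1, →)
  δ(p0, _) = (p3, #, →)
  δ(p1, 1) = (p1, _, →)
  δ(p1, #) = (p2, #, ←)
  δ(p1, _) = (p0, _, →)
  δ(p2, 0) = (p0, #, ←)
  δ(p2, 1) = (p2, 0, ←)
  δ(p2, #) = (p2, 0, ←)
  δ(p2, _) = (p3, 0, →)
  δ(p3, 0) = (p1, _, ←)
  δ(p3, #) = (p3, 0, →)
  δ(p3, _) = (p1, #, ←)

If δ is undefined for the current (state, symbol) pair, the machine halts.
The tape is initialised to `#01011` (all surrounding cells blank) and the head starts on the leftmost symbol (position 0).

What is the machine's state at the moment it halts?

p1

p0 | [#]01011____   read # → write 1, move →, go to p3
p3 | 1[0]1011____   read 0 → write _, move ←, go to p1
p1 | [1]_1011____   read 1 → write _, move →, go to p1
p1 | _[_]1011____   read _ → write _, move →, go to p0
p0 | __[1]011____   read 1 → write _, move →, go to p0
p0 | ___[0]11____   read 0 → write 1, move →, go to p1
p1 | ___1[1]1____   read 1 → write _, move →, go to p1
p1 | ___1_[1]____   read 1 → write _, move →, go to p1
p1 | ___1__[_]___   read _ → write _, move →, go to p0
p0 | ___1___[_]__   read _ → write #, move →, go to p3
p3 | ___1___#[_]_   read _ → write #, move ←, go to p1
p1 | ___1___[#]#_   read # → write #, move ←, go to p2
p2 | ___1__[_]##_   read _ → write 0, move →, go to p3
p3 | ___1__0[#]#_   read # → write 0, move →, go to p3
p3 | ___1__00[#]_   read # → write 0, move →, go to p3
p3 | ___1__000[_]   read _ → write #, move ←, go to p1
p1 | ___1__00[0]#
No transition is defined for (p1, 0); M halts in state p1.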